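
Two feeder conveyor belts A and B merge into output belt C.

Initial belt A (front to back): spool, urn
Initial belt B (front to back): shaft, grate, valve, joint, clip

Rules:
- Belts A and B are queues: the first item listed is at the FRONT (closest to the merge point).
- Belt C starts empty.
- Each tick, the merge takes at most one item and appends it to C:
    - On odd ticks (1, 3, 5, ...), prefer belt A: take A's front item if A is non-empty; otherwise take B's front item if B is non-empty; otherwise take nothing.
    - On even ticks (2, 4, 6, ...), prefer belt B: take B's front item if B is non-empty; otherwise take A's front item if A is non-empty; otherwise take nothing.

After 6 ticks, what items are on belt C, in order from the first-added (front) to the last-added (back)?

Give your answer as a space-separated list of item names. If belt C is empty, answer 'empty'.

Answer: spool shaft urn grate valve joint

Derivation:
Tick 1: prefer A, take spool from A; A=[urn] B=[shaft,grate,valve,joint,clip] C=[spool]
Tick 2: prefer B, take shaft from B; A=[urn] B=[grate,valve,joint,clip] C=[spool,shaft]
Tick 3: prefer A, take urn from A; A=[-] B=[grate,valve,joint,clip] C=[spool,shaft,urn]
Tick 4: prefer B, take grate from B; A=[-] B=[valve,joint,clip] C=[spool,shaft,urn,grate]
Tick 5: prefer A, take valve from B; A=[-] B=[joint,clip] C=[spool,shaft,urn,grate,valve]
Tick 6: prefer B, take joint from B; A=[-] B=[clip] C=[spool,shaft,urn,grate,valve,joint]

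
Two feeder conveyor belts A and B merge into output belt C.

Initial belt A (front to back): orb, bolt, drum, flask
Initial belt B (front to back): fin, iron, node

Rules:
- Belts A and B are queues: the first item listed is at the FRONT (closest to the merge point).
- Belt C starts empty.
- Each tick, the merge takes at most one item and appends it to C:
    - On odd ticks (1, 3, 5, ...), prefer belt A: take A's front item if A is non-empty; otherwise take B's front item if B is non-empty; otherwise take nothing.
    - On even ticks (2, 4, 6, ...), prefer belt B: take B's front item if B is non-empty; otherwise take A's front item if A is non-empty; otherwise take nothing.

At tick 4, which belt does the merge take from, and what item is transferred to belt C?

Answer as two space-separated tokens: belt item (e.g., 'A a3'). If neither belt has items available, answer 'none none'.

Answer: B iron

Derivation:
Tick 1: prefer A, take orb from A; A=[bolt,drum,flask] B=[fin,iron,node] C=[orb]
Tick 2: prefer B, take fin from B; A=[bolt,drum,flask] B=[iron,node] C=[orb,fin]
Tick 3: prefer A, take bolt from A; A=[drum,flask] B=[iron,node] C=[orb,fin,bolt]
Tick 4: prefer B, take iron from B; A=[drum,flask] B=[node] C=[orb,fin,bolt,iron]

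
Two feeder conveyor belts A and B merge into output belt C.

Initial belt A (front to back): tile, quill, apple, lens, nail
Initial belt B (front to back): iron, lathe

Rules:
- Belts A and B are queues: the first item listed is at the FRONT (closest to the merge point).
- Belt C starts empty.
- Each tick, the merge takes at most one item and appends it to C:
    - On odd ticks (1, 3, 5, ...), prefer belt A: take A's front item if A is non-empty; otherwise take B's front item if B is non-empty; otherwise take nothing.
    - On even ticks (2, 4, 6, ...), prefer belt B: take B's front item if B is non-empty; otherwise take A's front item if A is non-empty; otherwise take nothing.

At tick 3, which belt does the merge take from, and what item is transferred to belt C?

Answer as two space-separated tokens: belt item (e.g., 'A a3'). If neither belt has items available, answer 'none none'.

Tick 1: prefer A, take tile from A; A=[quill,apple,lens,nail] B=[iron,lathe] C=[tile]
Tick 2: prefer B, take iron from B; A=[quill,apple,lens,nail] B=[lathe] C=[tile,iron]
Tick 3: prefer A, take quill from A; A=[apple,lens,nail] B=[lathe] C=[tile,iron,quill]

Answer: A quill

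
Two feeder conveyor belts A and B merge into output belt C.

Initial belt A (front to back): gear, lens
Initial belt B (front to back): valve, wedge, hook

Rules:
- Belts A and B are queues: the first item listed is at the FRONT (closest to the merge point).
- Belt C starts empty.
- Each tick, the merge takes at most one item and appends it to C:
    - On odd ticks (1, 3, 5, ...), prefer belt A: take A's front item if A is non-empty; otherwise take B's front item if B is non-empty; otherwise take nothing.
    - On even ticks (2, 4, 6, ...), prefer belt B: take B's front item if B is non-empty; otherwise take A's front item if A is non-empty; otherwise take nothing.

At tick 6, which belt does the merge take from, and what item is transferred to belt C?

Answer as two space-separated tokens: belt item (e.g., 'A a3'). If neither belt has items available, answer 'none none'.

Answer: none none

Derivation:
Tick 1: prefer A, take gear from A; A=[lens] B=[valve,wedge,hook] C=[gear]
Tick 2: prefer B, take valve from B; A=[lens] B=[wedge,hook] C=[gear,valve]
Tick 3: prefer A, take lens from A; A=[-] B=[wedge,hook] C=[gear,valve,lens]
Tick 4: prefer B, take wedge from B; A=[-] B=[hook] C=[gear,valve,lens,wedge]
Tick 5: prefer A, take hook from B; A=[-] B=[-] C=[gear,valve,lens,wedge,hook]
Tick 6: prefer B, both empty, nothing taken; A=[-] B=[-] C=[gear,valve,lens,wedge,hook]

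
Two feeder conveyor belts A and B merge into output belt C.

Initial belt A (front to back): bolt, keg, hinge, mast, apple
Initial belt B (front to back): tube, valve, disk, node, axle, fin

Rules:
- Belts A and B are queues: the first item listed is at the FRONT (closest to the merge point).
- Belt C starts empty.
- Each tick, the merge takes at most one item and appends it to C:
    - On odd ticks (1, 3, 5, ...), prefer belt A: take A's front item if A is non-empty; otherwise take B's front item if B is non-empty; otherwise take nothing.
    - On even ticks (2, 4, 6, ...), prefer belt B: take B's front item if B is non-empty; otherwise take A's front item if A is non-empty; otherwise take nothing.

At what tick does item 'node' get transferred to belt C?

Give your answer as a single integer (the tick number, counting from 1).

Tick 1: prefer A, take bolt from A; A=[keg,hinge,mast,apple] B=[tube,valve,disk,node,axle,fin] C=[bolt]
Tick 2: prefer B, take tube from B; A=[keg,hinge,mast,apple] B=[valve,disk,node,axle,fin] C=[bolt,tube]
Tick 3: prefer A, take keg from A; A=[hinge,mast,apple] B=[valve,disk,node,axle,fin] C=[bolt,tube,keg]
Tick 4: prefer B, take valve from B; A=[hinge,mast,apple] B=[disk,node,axle,fin] C=[bolt,tube,keg,valve]
Tick 5: prefer A, take hinge from A; A=[mast,apple] B=[disk,node,axle,fin] C=[bolt,tube,keg,valve,hinge]
Tick 6: prefer B, take disk from B; A=[mast,apple] B=[node,axle,fin] C=[bolt,tube,keg,valve,hinge,disk]
Tick 7: prefer A, take mast from A; A=[apple] B=[node,axle,fin] C=[bolt,tube,keg,valve,hinge,disk,mast]
Tick 8: prefer B, take node from B; A=[apple] B=[axle,fin] C=[bolt,tube,keg,valve,hinge,disk,mast,node]

Answer: 8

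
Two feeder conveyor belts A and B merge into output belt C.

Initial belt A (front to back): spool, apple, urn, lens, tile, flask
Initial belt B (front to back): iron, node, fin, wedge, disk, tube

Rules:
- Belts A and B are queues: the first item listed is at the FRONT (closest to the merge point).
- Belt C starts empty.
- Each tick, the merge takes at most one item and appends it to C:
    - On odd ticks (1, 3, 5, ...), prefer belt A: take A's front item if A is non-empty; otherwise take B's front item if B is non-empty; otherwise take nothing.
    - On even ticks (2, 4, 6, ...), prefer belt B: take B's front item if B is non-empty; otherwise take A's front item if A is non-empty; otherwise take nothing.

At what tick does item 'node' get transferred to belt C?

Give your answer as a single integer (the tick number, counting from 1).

Tick 1: prefer A, take spool from A; A=[apple,urn,lens,tile,flask] B=[iron,node,fin,wedge,disk,tube] C=[spool]
Tick 2: prefer B, take iron from B; A=[apple,urn,lens,tile,flask] B=[node,fin,wedge,disk,tube] C=[spool,iron]
Tick 3: prefer A, take apple from A; A=[urn,lens,tile,flask] B=[node,fin,wedge,disk,tube] C=[spool,iron,apple]
Tick 4: prefer B, take node from B; A=[urn,lens,tile,flask] B=[fin,wedge,disk,tube] C=[spool,iron,apple,node]

Answer: 4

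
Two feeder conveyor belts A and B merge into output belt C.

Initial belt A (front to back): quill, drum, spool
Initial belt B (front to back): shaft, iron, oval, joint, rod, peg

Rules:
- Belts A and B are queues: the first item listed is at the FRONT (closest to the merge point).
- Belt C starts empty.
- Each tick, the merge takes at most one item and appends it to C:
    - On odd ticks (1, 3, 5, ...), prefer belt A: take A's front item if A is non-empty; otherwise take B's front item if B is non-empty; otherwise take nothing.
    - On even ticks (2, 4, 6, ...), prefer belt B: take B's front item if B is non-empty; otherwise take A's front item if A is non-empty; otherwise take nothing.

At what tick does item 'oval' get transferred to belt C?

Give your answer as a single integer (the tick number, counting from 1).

Tick 1: prefer A, take quill from A; A=[drum,spool] B=[shaft,iron,oval,joint,rod,peg] C=[quill]
Tick 2: prefer B, take shaft from B; A=[drum,spool] B=[iron,oval,joint,rod,peg] C=[quill,shaft]
Tick 3: prefer A, take drum from A; A=[spool] B=[iron,oval,joint,rod,peg] C=[quill,shaft,drum]
Tick 4: prefer B, take iron from B; A=[spool] B=[oval,joint,rod,peg] C=[quill,shaft,drum,iron]
Tick 5: prefer A, take spool from A; A=[-] B=[oval,joint,rod,peg] C=[quill,shaft,drum,iron,spool]
Tick 6: prefer B, take oval from B; A=[-] B=[joint,rod,peg] C=[quill,shaft,drum,iron,spool,oval]

Answer: 6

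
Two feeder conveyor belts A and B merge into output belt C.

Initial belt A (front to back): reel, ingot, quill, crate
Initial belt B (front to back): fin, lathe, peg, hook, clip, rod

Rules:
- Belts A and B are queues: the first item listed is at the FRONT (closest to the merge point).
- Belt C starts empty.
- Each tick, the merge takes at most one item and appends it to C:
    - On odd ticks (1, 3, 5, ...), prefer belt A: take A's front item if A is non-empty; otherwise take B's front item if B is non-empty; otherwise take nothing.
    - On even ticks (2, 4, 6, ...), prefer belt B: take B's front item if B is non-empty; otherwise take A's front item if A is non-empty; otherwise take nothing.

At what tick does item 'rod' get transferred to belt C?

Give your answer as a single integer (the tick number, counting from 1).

Answer: 10

Derivation:
Tick 1: prefer A, take reel from A; A=[ingot,quill,crate] B=[fin,lathe,peg,hook,clip,rod] C=[reel]
Tick 2: prefer B, take fin from B; A=[ingot,quill,crate] B=[lathe,peg,hook,clip,rod] C=[reel,fin]
Tick 3: prefer A, take ingot from A; A=[quill,crate] B=[lathe,peg,hook,clip,rod] C=[reel,fin,ingot]
Tick 4: prefer B, take lathe from B; A=[quill,crate] B=[peg,hook,clip,rod] C=[reel,fin,ingot,lathe]
Tick 5: prefer A, take quill from A; A=[crate] B=[peg,hook,clip,rod] C=[reel,fin,ingot,lathe,quill]
Tick 6: prefer B, take peg from B; A=[crate] B=[hook,clip,rod] C=[reel,fin,ingot,lathe,quill,peg]
Tick 7: prefer A, take crate from A; A=[-] B=[hook,clip,rod] C=[reel,fin,ingot,lathe,quill,peg,crate]
Tick 8: prefer B, take hook from B; A=[-] B=[clip,rod] C=[reel,fin,ingot,lathe,quill,peg,crate,hook]
Tick 9: prefer A, take clip from B; A=[-] B=[rod] C=[reel,fin,ingot,lathe,quill,peg,crate,hook,clip]
Tick 10: prefer B, take rod from B; A=[-] B=[-] C=[reel,fin,ingot,lathe,quill,peg,crate,hook,clip,rod]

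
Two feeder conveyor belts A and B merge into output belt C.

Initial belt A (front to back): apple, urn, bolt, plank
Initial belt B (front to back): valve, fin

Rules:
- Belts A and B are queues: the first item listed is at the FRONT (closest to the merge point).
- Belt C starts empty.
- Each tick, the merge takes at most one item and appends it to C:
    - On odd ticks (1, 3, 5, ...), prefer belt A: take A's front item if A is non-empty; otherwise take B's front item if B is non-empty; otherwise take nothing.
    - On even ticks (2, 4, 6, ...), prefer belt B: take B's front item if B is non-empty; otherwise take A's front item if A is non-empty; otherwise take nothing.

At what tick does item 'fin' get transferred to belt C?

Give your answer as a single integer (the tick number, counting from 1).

Answer: 4

Derivation:
Tick 1: prefer A, take apple from A; A=[urn,bolt,plank] B=[valve,fin] C=[apple]
Tick 2: prefer B, take valve from B; A=[urn,bolt,plank] B=[fin] C=[apple,valve]
Tick 3: prefer A, take urn from A; A=[bolt,plank] B=[fin] C=[apple,valve,urn]
Tick 4: prefer B, take fin from B; A=[bolt,plank] B=[-] C=[apple,valve,urn,fin]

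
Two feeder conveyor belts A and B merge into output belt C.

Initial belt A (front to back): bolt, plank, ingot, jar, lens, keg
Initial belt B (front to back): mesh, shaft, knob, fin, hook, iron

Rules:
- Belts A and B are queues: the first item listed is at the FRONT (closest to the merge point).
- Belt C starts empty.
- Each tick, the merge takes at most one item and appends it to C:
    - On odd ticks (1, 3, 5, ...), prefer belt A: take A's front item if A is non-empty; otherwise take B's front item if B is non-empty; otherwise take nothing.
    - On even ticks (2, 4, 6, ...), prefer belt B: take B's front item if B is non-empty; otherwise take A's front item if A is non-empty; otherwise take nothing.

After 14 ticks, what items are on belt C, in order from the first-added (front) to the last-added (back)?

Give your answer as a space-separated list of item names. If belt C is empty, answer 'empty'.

Tick 1: prefer A, take bolt from A; A=[plank,ingot,jar,lens,keg] B=[mesh,shaft,knob,fin,hook,iron] C=[bolt]
Tick 2: prefer B, take mesh from B; A=[plank,ingot,jar,lens,keg] B=[shaft,knob,fin,hook,iron] C=[bolt,mesh]
Tick 3: prefer A, take plank from A; A=[ingot,jar,lens,keg] B=[shaft,knob,fin,hook,iron] C=[bolt,mesh,plank]
Tick 4: prefer B, take shaft from B; A=[ingot,jar,lens,keg] B=[knob,fin,hook,iron] C=[bolt,mesh,plank,shaft]
Tick 5: prefer A, take ingot from A; A=[jar,lens,keg] B=[knob,fin,hook,iron] C=[bolt,mesh,plank,shaft,ingot]
Tick 6: prefer B, take knob from B; A=[jar,lens,keg] B=[fin,hook,iron] C=[bolt,mesh,plank,shaft,ingot,knob]
Tick 7: prefer A, take jar from A; A=[lens,keg] B=[fin,hook,iron] C=[bolt,mesh,plank,shaft,ingot,knob,jar]
Tick 8: prefer B, take fin from B; A=[lens,keg] B=[hook,iron] C=[bolt,mesh,plank,shaft,ingot,knob,jar,fin]
Tick 9: prefer A, take lens from A; A=[keg] B=[hook,iron] C=[bolt,mesh,plank,shaft,ingot,knob,jar,fin,lens]
Tick 10: prefer B, take hook from B; A=[keg] B=[iron] C=[bolt,mesh,plank,shaft,ingot,knob,jar,fin,lens,hook]
Tick 11: prefer A, take keg from A; A=[-] B=[iron] C=[bolt,mesh,plank,shaft,ingot,knob,jar,fin,lens,hook,keg]
Tick 12: prefer B, take iron from B; A=[-] B=[-] C=[bolt,mesh,plank,shaft,ingot,knob,jar,fin,lens,hook,keg,iron]
Tick 13: prefer A, both empty, nothing taken; A=[-] B=[-] C=[bolt,mesh,plank,shaft,ingot,knob,jar,fin,lens,hook,keg,iron]
Tick 14: prefer B, both empty, nothing taken; A=[-] B=[-] C=[bolt,mesh,plank,shaft,ingot,knob,jar,fin,lens,hook,keg,iron]

Answer: bolt mesh plank shaft ingot knob jar fin lens hook keg iron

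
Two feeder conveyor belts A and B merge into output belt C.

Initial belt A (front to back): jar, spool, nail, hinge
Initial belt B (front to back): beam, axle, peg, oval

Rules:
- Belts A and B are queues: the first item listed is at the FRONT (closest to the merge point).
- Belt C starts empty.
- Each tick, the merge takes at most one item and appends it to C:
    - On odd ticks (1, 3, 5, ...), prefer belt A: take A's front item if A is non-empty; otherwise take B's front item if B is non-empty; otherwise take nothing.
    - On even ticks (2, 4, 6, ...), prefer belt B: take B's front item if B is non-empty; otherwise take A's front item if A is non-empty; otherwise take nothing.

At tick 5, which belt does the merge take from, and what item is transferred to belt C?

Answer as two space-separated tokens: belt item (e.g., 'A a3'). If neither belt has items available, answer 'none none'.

Answer: A nail

Derivation:
Tick 1: prefer A, take jar from A; A=[spool,nail,hinge] B=[beam,axle,peg,oval] C=[jar]
Tick 2: prefer B, take beam from B; A=[spool,nail,hinge] B=[axle,peg,oval] C=[jar,beam]
Tick 3: prefer A, take spool from A; A=[nail,hinge] B=[axle,peg,oval] C=[jar,beam,spool]
Tick 4: prefer B, take axle from B; A=[nail,hinge] B=[peg,oval] C=[jar,beam,spool,axle]
Tick 5: prefer A, take nail from A; A=[hinge] B=[peg,oval] C=[jar,beam,spool,axle,nail]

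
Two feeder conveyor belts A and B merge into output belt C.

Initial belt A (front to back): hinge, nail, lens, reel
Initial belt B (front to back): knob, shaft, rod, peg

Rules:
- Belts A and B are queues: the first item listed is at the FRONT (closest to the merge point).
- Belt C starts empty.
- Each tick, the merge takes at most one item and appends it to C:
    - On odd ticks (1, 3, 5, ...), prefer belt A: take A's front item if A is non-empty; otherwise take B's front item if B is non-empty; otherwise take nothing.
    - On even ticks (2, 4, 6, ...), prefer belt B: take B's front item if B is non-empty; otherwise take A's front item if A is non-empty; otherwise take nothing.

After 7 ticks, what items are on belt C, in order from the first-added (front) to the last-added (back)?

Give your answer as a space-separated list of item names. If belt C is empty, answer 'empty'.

Tick 1: prefer A, take hinge from A; A=[nail,lens,reel] B=[knob,shaft,rod,peg] C=[hinge]
Tick 2: prefer B, take knob from B; A=[nail,lens,reel] B=[shaft,rod,peg] C=[hinge,knob]
Tick 3: prefer A, take nail from A; A=[lens,reel] B=[shaft,rod,peg] C=[hinge,knob,nail]
Tick 4: prefer B, take shaft from B; A=[lens,reel] B=[rod,peg] C=[hinge,knob,nail,shaft]
Tick 5: prefer A, take lens from A; A=[reel] B=[rod,peg] C=[hinge,knob,nail,shaft,lens]
Tick 6: prefer B, take rod from B; A=[reel] B=[peg] C=[hinge,knob,nail,shaft,lens,rod]
Tick 7: prefer A, take reel from A; A=[-] B=[peg] C=[hinge,knob,nail,shaft,lens,rod,reel]

Answer: hinge knob nail shaft lens rod reel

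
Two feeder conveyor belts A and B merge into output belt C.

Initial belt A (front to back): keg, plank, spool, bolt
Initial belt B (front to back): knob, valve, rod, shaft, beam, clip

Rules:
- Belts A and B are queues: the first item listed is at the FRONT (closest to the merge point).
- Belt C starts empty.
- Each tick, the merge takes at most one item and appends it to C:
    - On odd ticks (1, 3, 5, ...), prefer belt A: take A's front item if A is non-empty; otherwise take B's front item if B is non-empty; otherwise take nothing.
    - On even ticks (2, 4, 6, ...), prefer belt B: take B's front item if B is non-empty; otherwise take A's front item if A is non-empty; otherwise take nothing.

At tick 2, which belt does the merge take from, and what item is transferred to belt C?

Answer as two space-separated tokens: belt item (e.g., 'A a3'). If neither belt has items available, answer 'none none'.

Answer: B knob

Derivation:
Tick 1: prefer A, take keg from A; A=[plank,spool,bolt] B=[knob,valve,rod,shaft,beam,clip] C=[keg]
Tick 2: prefer B, take knob from B; A=[plank,spool,bolt] B=[valve,rod,shaft,beam,clip] C=[keg,knob]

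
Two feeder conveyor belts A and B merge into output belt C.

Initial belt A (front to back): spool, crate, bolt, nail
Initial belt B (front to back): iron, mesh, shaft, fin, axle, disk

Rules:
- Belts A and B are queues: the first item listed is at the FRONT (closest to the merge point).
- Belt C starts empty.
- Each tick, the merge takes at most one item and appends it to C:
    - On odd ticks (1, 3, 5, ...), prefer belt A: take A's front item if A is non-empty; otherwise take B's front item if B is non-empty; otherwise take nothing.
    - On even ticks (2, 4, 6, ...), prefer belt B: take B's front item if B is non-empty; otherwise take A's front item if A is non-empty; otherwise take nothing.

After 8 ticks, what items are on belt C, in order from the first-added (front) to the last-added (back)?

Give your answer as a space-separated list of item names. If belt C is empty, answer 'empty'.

Answer: spool iron crate mesh bolt shaft nail fin

Derivation:
Tick 1: prefer A, take spool from A; A=[crate,bolt,nail] B=[iron,mesh,shaft,fin,axle,disk] C=[spool]
Tick 2: prefer B, take iron from B; A=[crate,bolt,nail] B=[mesh,shaft,fin,axle,disk] C=[spool,iron]
Tick 3: prefer A, take crate from A; A=[bolt,nail] B=[mesh,shaft,fin,axle,disk] C=[spool,iron,crate]
Tick 4: prefer B, take mesh from B; A=[bolt,nail] B=[shaft,fin,axle,disk] C=[spool,iron,crate,mesh]
Tick 5: prefer A, take bolt from A; A=[nail] B=[shaft,fin,axle,disk] C=[spool,iron,crate,mesh,bolt]
Tick 6: prefer B, take shaft from B; A=[nail] B=[fin,axle,disk] C=[spool,iron,crate,mesh,bolt,shaft]
Tick 7: prefer A, take nail from A; A=[-] B=[fin,axle,disk] C=[spool,iron,crate,mesh,bolt,shaft,nail]
Tick 8: prefer B, take fin from B; A=[-] B=[axle,disk] C=[spool,iron,crate,mesh,bolt,shaft,nail,fin]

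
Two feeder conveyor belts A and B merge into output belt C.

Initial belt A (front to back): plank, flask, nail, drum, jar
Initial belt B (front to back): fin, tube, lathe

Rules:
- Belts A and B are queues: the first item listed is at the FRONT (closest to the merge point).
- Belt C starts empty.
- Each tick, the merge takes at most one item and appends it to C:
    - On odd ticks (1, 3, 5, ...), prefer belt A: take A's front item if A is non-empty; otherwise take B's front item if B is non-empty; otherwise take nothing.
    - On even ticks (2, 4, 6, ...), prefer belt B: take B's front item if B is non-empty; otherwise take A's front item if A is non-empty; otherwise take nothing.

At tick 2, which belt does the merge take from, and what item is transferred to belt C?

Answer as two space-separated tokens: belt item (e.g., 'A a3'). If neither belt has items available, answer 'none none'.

Tick 1: prefer A, take plank from A; A=[flask,nail,drum,jar] B=[fin,tube,lathe] C=[plank]
Tick 2: prefer B, take fin from B; A=[flask,nail,drum,jar] B=[tube,lathe] C=[plank,fin]

Answer: B fin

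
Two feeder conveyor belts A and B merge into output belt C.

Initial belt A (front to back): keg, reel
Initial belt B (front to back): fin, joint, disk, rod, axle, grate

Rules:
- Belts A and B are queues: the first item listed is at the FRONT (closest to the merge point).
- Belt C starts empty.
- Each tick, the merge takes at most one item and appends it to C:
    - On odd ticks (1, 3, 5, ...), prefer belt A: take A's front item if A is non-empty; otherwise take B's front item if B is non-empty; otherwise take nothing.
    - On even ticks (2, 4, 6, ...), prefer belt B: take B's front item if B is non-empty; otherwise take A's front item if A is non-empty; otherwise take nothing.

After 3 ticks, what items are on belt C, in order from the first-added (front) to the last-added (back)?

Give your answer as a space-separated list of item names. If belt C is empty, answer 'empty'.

Tick 1: prefer A, take keg from A; A=[reel] B=[fin,joint,disk,rod,axle,grate] C=[keg]
Tick 2: prefer B, take fin from B; A=[reel] B=[joint,disk,rod,axle,grate] C=[keg,fin]
Tick 3: prefer A, take reel from A; A=[-] B=[joint,disk,rod,axle,grate] C=[keg,fin,reel]

Answer: keg fin reel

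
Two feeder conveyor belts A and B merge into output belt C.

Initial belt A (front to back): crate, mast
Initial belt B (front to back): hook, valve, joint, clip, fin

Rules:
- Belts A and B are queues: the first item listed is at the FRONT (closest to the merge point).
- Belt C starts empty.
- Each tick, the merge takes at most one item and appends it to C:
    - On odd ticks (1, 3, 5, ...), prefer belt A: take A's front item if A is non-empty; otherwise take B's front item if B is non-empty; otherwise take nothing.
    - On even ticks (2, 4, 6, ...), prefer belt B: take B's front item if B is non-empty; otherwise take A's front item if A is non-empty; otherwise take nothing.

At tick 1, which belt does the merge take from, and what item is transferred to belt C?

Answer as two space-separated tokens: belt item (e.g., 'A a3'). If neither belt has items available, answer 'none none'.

Answer: A crate

Derivation:
Tick 1: prefer A, take crate from A; A=[mast] B=[hook,valve,joint,clip,fin] C=[crate]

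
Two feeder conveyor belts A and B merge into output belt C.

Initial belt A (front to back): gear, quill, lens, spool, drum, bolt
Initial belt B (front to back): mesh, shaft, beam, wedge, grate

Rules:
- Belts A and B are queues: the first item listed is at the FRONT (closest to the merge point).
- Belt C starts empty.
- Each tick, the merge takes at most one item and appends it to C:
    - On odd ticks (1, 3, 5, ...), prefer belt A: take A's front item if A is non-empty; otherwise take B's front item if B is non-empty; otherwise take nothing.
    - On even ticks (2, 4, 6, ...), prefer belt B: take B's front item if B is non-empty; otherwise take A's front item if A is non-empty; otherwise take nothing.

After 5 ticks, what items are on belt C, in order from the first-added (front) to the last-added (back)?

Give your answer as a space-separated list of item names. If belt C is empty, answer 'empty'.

Answer: gear mesh quill shaft lens

Derivation:
Tick 1: prefer A, take gear from A; A=[quill,lens,spool,drum,bolt] B=[mesh,shaft,beam,wedge,grate] C=[gear]
Tick 2: prefer B, take mesh from B; A=[quill,lens,spool,drum,bolt] B=[shaft,beam,wedge,grate] C=[gear,mesh]
Tick 3: prefer A, take quill from A; A=[lens,spool,drum,bolt] B=[shaft,beam,wedge,grate] C=[gear,mesh,quill]
Tick 4: prefer B, take shaft from B; A=[lens,spool,drum,bolt] B=[beam,wedge,grate] C=[gear,mesh,quill,shaft]
Tick 5: prefer A, take lens from A; A=[spool,drum,bolt] B=[beam,wedge,grate] C=[gear,mesh,quill,shaft,lens]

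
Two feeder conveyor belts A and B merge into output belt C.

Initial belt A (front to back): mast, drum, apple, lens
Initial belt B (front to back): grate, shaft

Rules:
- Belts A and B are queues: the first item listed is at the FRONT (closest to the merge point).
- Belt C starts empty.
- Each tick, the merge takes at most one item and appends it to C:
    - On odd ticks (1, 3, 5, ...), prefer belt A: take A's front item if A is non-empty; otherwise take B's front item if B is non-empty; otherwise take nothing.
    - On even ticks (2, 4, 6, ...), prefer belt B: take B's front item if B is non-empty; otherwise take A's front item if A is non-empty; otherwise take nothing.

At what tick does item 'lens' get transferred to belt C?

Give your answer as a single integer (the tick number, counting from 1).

Tick 1: prefer A, take mast from A; A=[drum,apple,lens] B=[grate,shaft] C=[mast]
Tick 2: prefer B, take grate from B; A=[drum,apple,lens] B=[shaft] C=[mast,grate]
Tick 3: prefer A, take drum from A; A=[apple,lens] B=[shaft] C=[mast,grate,drum]
Tick 4: prefer B, take shaft from B; A=[apple,lens] B=[-] C=[mast,grate,drum,shaft]
Tick 5: prefer A, take apple from A; A=[lens] B=[-] C=[mast,grate,drum,shaft,apple]
Tick 6: prefer B, take lens from A; A=[-] B=[-] C=[mast,grate,drum,shaft,apple,lens]

Answer: 6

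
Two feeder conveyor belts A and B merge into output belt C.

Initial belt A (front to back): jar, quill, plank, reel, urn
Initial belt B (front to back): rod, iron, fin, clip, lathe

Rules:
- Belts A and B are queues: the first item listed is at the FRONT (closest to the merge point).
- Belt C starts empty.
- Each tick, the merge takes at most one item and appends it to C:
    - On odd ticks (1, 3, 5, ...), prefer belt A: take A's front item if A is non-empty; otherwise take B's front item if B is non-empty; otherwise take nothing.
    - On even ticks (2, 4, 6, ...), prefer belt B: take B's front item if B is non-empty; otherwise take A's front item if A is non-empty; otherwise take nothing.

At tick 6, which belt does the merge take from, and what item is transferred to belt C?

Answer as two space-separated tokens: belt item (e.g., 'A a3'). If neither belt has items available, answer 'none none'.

Answer: B fin

Derivation:
Tick 1: prefer A, take jar from A; A=[quill,plank,reel,urn] B=[rod,iron,fin,clip,lathe] C=[jar]
Tick 2: prefer B, take rod from B; A=[quill,plank,reel,urn] B=[iron,fin,clip,lathe] C=[jar,rod]
Tick 3: prefer A, take quill from A; A=[plank,reel,urn] B=[iron,fin,clip,lathe] C=[jar,rod,quill]
Tick 4: prefer B, take iron from B; A=[plank,reel,urn] B=[fin,clip,lathe] C=[jar,rod,quill,iron]
Tick 5: prefer A, take plank from A; A=[reel,urn] B=[fin,clip,lathe] C=[jar,rod,quill,iron,plank]
Tick 6: prefer B, take fin from B; A=[reel,urn] B=[clip,lathe] C=[jar,rod,quill,iron,plank,fin]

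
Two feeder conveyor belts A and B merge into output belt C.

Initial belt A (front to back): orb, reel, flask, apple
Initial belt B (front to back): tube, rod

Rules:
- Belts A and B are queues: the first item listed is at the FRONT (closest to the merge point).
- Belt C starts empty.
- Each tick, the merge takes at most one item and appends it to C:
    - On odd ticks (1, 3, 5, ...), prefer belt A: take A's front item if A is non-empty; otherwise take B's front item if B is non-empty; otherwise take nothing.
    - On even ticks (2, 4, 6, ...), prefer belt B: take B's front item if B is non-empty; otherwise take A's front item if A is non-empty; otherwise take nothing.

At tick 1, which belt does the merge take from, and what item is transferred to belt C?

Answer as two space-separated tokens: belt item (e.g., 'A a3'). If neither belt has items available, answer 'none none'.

Answer: A orb

Derivation:
Tick 1: prefer A, take orb from A; A=[reel,flask,apple] B=[tube,rod] C=[orb]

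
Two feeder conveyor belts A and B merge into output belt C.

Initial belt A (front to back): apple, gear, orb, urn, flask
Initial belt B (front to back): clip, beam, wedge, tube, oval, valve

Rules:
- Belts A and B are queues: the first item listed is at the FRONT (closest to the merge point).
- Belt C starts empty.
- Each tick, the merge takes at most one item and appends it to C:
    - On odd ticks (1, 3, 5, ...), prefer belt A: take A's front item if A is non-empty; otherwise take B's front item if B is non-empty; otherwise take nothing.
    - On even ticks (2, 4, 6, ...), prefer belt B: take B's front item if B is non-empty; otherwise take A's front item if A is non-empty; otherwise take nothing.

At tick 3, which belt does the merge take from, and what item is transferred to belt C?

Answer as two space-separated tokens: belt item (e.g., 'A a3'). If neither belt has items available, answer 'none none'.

Tick 1: prefer A, take apple from A; A=[gear,orb,urn,flask] B=[clip,beam,wedge,tube,oval,valve] C=[apple]
Tick 2: prefer B, take clip from B; A=[gear,orb,urn,flask] B=[beam,wedge,tube,oval,valve] C=[apple,clip]
Tick 3: prefer A, take gear from A; A=[orb,urn,flask] B=[beam,wedge,tube,oval,valve] C=[apple,clip,gear]

Answer: A gear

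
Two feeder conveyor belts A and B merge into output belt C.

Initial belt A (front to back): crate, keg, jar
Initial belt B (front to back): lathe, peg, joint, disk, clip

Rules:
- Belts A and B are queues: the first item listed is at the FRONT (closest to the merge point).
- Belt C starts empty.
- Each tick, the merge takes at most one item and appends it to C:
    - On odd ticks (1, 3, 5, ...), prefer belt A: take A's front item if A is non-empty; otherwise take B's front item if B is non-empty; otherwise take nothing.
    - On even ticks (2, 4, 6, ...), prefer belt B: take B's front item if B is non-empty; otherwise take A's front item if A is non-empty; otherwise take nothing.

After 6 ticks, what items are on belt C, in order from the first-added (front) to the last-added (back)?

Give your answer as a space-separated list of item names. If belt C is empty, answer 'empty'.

Tick 1: prefer A, take crate from A; A=[keg,jar] B=[lathe,peg,joint,disk,clip] C=[crate]
Tick 2: prefer B, take lathe from B; A=[keg,jar] B=[peg,joint,disk,clip] C=[crate,lathe]
Tick 3: prefer A, take keg from A; A=[jar] B=[peg,joint,disk,clip] C=[crate,lathe,keg]
Tick 4: prefer B, take peg from B; A=[jar] B=[joint,disk,clip] C=[crate,lathe,keg,peg]
Tick 5: prefer A, take jar from A; A=[-] B=[joint,disk,clip] C=[crate,lathe,keg,peg,jar]
Tick 6: prefer B, take joint from B; A=[-] B=[disk,clip] C=[crate,lathe,keg,peg,jar,joint]

Answer: crate lathe keg peg jar joint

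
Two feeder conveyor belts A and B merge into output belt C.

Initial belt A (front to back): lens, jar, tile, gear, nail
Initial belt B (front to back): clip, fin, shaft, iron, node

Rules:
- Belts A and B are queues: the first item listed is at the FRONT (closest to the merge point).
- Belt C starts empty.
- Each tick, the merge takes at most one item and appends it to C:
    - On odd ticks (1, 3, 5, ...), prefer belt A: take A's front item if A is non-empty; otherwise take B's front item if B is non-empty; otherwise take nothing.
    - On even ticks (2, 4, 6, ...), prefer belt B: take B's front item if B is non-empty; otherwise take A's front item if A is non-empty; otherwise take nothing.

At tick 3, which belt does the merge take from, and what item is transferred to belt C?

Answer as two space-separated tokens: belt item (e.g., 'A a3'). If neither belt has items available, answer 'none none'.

Tick 1: prefer A, take lens from A; A=[jar,tile,gear,nail] B=[clip,fin,shaft,iron,node] C=[lens]
Tick 2: prefer B, take clip from B; A=[jar,tile,gear,nail] B=[fin,shaft,iron,node] C=[lens,clip]
Tick 3: prefer A, take jar from A; A=[tile,gear,nail] B=[fin,shaft,iron,node] C=[lens,clip,jar]

Answer: A jar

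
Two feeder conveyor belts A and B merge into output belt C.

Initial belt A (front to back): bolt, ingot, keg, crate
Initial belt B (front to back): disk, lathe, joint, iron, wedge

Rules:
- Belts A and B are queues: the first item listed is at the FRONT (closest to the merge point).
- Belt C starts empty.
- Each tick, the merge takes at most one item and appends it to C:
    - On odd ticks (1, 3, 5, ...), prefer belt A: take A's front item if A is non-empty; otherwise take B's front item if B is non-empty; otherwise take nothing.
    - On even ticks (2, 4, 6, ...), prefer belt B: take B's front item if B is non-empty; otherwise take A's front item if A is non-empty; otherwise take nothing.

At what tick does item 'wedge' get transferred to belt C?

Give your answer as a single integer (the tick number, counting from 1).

Answer: 9

Derivation:
Tick 1: prefer A, take bolt from A; A=[ingot,keg,crate] B=[disk,lathe,joint,iron,wedge] C=[bolt]
Tick 2: prefer B, take disk from B; A=[ingot,keg,crate] B=[lathe,joint,iron,wedge] C=[bolt,disk]
Tick 3: prefer A, take ingot from A; A=[keg,crate] B=[lathe,joint,iron,wedge] C=[bolt,disk,ingot]
Tick 4: prefer B, take lathe from B; A=[keg,crate] B=[joint,iron,wedge] C=[bolt,disk,ingot,lathe]
Tick 5: prefer A, take keg from A; A=[crate] B=[joint,iron,wedge] C=[bolt,disk,ingot,lathe,keg]
Tick 6: prefer B, take joint from B; A=[crate] B=[iron,wedge] C=[bolt,disk,ingot,lathe,keg,joint]
Tick 7: prefer A, take crate from A; A=[-] B=[iron,wedge] C=[bolt,disk,ingot,lathe,keg,joint,crate]
Tick 8: prefer B, take iron from B; A=[-] B=[wedge] C=[bolt,disk,ingot,lathe,keg,joint,crate,iron]
Tick 9: prefer A, take wedge from B; A=[-] B=[-] C=[bolt,disk,ingot,lathe,keg,joint,crate,iron,wedge]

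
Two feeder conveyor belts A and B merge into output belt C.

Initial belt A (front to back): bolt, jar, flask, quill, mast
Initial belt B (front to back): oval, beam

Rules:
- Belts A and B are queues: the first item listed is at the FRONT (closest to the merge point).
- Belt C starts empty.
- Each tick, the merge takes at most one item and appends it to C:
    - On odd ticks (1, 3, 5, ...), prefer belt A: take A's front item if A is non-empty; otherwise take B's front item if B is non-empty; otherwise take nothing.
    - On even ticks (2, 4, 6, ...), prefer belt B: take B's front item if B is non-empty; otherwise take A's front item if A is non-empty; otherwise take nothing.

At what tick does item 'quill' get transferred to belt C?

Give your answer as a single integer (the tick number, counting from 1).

Tick 1: prefer A, take bolt from A; A=[jar,flask,quill,mast] B=[oval,beam] C=[bolt]
Tick 2: prefer B, take oval from B; A=[jar,flask,quill,mast] B=[beam] C=[bolt,oval]
Tick 3: prefer A, take jar from A; A=[flask,quill,mast] B=[beam] C=[bolt,oval,jar]
Tick 4: prefer B, take beam from B; A=[flask,quill,mast] B=[-] C=[bolt,oval,jar,beam]
Tick 5: prefer A, take flask from A; A=[quill,mast] B=[-] C=[bolt,oval,jar,beam,flask]
Tick 6: prefer B, take quill from A; A=[mast] B=[-] C=[bolt,oval,jar,beam,flask,quill]

Answer: 6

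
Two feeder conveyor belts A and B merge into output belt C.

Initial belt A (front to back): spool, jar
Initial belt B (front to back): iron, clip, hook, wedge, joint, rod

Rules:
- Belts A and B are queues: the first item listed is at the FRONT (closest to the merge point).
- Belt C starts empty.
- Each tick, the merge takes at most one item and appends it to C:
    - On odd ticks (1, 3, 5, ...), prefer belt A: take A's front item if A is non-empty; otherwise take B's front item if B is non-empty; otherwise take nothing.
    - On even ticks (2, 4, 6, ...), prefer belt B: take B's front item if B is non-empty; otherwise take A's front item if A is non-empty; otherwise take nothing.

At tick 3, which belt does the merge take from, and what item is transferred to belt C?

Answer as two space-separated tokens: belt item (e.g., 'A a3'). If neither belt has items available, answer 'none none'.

Answer: A jar

Derivation:
Tick 1: prefer A, take spool from A; A=[jar] B=[iron,clip,hook,wedge,joint,rod] C=[spool]
Tick 2: prefer B, take iron from B; A=[jar] B=[clip,hook,wedge,joint,rod] C=[spool,iron]
Tick 3: prefer A, take jar from A; A=[-] B=[clip,hook,wedge,joint,rod] C=[spool,iron,jar]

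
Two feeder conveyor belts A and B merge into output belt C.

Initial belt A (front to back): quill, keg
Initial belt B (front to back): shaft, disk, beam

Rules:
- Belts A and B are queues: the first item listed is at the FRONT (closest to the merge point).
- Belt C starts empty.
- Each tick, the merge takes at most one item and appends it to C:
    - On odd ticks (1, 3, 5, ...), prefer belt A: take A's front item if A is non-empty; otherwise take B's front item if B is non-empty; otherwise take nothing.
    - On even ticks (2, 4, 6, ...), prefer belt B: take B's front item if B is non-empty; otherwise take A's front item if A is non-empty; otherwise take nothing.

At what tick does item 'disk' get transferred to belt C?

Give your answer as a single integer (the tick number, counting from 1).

Answer: 4

Derivation:
Tick 1: prefer A, take quill from A; A=[keg] B=[shaft,disk,beam] C=[quill]
Tick 2: prefer B, take shaft from B; A=[keg] B=[disk,beam] C=[quill,shaft]
Tick 3: prefer A, take keg from A; A=[-] B=[disk,beam] C=[quill,shaft,keg]
Tick 4: prefer B, take disk from B; A=[-] B=[beam] C=[quill,shaft,keg,disk]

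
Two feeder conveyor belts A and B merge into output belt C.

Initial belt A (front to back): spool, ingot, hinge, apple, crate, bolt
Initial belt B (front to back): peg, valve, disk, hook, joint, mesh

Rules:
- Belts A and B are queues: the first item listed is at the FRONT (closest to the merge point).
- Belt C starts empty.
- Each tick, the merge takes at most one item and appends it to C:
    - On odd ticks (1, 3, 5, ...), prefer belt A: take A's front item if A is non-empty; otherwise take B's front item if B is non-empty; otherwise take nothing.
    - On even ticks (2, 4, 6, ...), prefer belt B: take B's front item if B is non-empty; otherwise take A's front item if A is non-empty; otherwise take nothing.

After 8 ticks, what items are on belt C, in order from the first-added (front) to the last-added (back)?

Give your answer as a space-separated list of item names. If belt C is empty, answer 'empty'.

Tick 1: prefer A, take spool from A; A=[ingot,hinge,apple,crate,bolt] B=[peg,valve,disk,hook,joint,mesh] C=[spool]
Tick 2: prefer B, take peg from B; A=[ingot,hinge,apple,crate,bolt] B=[valve,disk,hook,joint,mesh] C=[spool,peg]
Tick 3: prefer A, take ingot from A; A=[hinge,apple,crate,bolt] B=[valve,disk,hook,joint,mesh] C=[spool,peg,ingot]
Tick 4: prefer B, take valve from B; A=[hinge,apple,crate,bolt] B=[disk,hook,joint,mesh] C=[spool,peg,ingot,valve]
Tick 5: prefer A, take hinge from A; A=[apple,crate,bolt] B=[disk,hook,joint,mesh] C=[spool,peg,ingot,valve,hinge]
Tick 6: prefer B, take disk from B; A=[apple,crate,bolt] B=[hook,joint,mesh] C=[spool,peg,ingot,valve,hinge,disk]
Tick 7: prefer A, take apple from A; A=[crate,bolt] B=[hook,joint,mesh] C=[spool,peg,ingot,valve,hinge,disk,apple]
Tick 8: prefer B, take hook from B; A=[crate,bolt] B=[joint,mesh] C=[spool,peg,ingot,valve,hinge,disk,apple,hook]

Answer: spool peg ingot valve hinge disk apple hook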